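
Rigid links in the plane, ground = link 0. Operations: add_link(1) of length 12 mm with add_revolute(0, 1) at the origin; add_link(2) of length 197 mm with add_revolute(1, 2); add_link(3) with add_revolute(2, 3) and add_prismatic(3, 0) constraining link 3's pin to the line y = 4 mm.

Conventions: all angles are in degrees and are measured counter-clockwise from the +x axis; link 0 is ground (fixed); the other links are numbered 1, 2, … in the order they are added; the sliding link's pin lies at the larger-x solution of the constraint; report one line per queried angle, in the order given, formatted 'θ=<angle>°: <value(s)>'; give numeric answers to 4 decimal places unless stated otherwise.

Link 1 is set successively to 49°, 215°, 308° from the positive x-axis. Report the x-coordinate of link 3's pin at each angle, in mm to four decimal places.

geometry: r = 12 mm, L = 197 mm, e = 4 mm
θ=49°: crank pin P = (r cos θ, r sin θ) = (7.872708, 9.056515)
θ=49°: h = r sin θ − e = 9.056515 − 4 = 5.056515
θ=49°: x = r cos θ + √(L² − h²) = 7.872708 + 196.935095 = 204.807803
θ=215°: crank pin P = (r cos θ, r sin θ) = (-9.829825, -6.882917)
θ=215°: h = r sin θ − e = -6.882917 − 4 = -10.882917
θ=215°: x = r cos θ + √(L² − h²) = -9.829825 + 196.699167 = 186.869342
θ=308°: crank pin P = (r cos θ, r sin θ) = (7.387938, -9.456129)
θ=308°: h = r sin θ − e = -9.456129 − 4 = -13.456129
θ=308°: x = r cos θ + √(L² − h²) = 7.387938 + 196.539901 = 203.927838

θ=49°: 204.8078
θ=215°: 186.8693
θ=308°: 203.9278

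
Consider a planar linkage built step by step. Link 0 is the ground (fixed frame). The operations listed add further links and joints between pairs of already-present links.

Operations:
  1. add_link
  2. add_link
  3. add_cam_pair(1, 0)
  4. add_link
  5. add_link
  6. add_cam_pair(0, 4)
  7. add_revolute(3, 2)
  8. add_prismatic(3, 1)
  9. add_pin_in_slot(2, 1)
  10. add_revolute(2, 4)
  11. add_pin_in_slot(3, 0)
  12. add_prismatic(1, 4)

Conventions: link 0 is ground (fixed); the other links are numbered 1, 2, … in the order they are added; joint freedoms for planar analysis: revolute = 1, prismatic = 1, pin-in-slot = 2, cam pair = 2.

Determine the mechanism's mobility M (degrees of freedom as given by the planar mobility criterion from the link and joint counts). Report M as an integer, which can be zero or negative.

ground; <1,0,0>
#1 <2,0,0>
#2 <3,0,0>
C:1↔0 J2 <3,0,1>
#3 <4,0,1>
#4 <5,0,1>
C:0↔4 J2 <5,0,2>
R:3↔2 J1 <5,1,2>
P:3↔1 J1 <5,2,2>
PS:2↔1 J2 <5,2,3>
R:2↔4 J1 <5,3,3>
PS:3↔0 J2 <5,3,4>
P:1↔4 J1 <5,4,4>
3×4 − 2×4 − 1×4 = 0

M = 0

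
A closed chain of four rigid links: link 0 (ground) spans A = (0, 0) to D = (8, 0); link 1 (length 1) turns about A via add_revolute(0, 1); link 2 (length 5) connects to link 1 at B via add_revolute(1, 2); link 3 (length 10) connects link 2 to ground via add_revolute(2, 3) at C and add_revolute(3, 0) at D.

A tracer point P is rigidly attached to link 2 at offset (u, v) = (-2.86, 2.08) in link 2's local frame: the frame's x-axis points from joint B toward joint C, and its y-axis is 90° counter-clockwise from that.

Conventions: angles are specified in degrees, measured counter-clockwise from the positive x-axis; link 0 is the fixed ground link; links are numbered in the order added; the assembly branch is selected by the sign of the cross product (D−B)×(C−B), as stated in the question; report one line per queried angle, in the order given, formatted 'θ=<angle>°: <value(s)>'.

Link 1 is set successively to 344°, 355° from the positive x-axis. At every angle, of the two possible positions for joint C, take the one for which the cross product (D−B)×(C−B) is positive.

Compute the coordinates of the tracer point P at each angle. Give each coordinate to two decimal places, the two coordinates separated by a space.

A=(0,0), D=(8.00,0)
θ=344°: B = A + 1.00·(cos344°, sin344°) = (0.9613, -0.2756)
θ=344°: |BD| = 7.0441
θ=344°: circle(B,5.00) ∩ circle(D,10.00): a=-1.8015, h=4.6642
θ=344°:   candidates: C₊=(-1.0214,4.3145) cross=32.855; C₋=(-0.6564,-5.0067) cross=-32.855
θ=344°:   branch + wants cross > 0 → take C=(-1.0214,4.3145) (cross=32.855)
θ=344°: ex = (C−B)/|BC| = (-0.3965,0.9180); ey = (-0.9180,-0.3965)
θ=344°: P = B + -2.86·ex + 2.08·ey = (0.1858,-3.7260)
θ=355°: B = A + 1.00·(cos355°, sin355°) = (0.9962, -0.0872)
θ=355°: |BD| = 7.0043
θ=355°: circle(B,5.00) ∩ circle(D,10.00): a=-1.8516, h=4.6445
θ=355°:   candidates: C₊=(-0.9131,4.5339) cross=32.532; C₋=(-0.7975,-4.7543) cross=-32.532
θ=355°:   branch + wants cross > 0 → take C=(-0.9131,4.5339) (cross=32.532)
θ=355°: ex = (C−B)/|BC| = (-0.3819,0.9242); ey = (-0.9242,-0.3819)
θ=355°: P = B + -2.86·ex + 2.08·ey = (0.1659,-3.5247)

θ=344°: 0.19 -3.73
θ=355°: 0.17 -3.52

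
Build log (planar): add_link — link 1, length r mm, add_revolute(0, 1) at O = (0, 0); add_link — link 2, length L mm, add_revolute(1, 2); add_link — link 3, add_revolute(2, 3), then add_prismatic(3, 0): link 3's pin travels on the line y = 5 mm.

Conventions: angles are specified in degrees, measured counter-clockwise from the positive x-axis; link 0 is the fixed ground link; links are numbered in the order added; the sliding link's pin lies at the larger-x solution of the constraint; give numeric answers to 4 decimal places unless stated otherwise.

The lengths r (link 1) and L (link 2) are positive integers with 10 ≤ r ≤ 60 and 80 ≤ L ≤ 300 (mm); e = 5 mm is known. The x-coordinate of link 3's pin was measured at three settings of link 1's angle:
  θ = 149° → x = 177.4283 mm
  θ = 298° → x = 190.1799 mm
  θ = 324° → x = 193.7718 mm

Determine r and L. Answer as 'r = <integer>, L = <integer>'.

constraint per measurement: (x − r cos θ)² + (r sin θ − e)² = L²
subtracting the θ₁ and θ₂ equations cancels the r² and L² terms:
r = (x₁² − x₂²) / (2[(x₁cos θ₁ + e sin θ₁) − (x₂cos θ₂ + e sin θ₂)]) = 10.0000 → r = 10
L² = (x₁ − r cos θ₁)² + (r sin θ₁ − e)² = 34596.0126 → L = 186.0000 → L = 186
check at θ₃=324°: x = 193.7718 (printed 193.7718) ✓

r = 10, L = 186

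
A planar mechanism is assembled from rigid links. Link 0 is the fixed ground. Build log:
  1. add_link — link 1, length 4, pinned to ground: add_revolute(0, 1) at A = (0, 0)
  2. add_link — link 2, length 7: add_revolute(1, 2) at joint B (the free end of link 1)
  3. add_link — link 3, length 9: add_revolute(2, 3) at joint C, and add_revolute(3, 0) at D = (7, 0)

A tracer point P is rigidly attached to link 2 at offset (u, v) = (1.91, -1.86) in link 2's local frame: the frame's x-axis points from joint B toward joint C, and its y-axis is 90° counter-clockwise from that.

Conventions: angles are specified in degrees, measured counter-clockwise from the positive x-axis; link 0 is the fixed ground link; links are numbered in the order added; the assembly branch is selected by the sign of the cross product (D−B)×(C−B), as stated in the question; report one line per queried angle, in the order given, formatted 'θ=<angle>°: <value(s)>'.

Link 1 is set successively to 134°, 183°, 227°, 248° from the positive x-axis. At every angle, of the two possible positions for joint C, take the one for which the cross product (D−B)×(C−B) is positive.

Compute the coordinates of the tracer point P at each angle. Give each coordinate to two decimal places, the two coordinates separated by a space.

A=(0,0), D=(7.00,0)
θ=134°: B = A + 4.00·(cos134°, sin134°) = (-2.7786, 2.8774)
θ=134°: |BD| = 10.1932
θ=134°: circle(B,7.00) ∩ circle(D,9.00): a=3.5269, h=6.0466
θ=134°:   candidates: C₊=(2.3117,7.6824) cross=61.634; C₋=(-1.1020,-3.9189) cross=-61.634
θ=134°:   branch + wants cross > 0 → take C=(2.3117,7.6824) (cross=61.634)
θ=134°: ex = (C−B)/|BC| = (0.7272,0.6864); ey = (-0.6864,0.7272)
θ=134°: P = B + 1.91·ex + -1.86·ey = (-0.1129,2.8359)
θ=183°: B = A + 4.00·(cos183°, sin183°) = (-3.9945, -0.2093)
θ=183°: |BD| = 10.9965
θ=183°: circle(B,7.00) ∩ circle(D,9.00): a=4.0432, h=5.7142
θ=183°:   candidates: C₊=(-0.0608,5.5808) cross=62.836; C₋=(0.1568,-5.8455) cross=-62.836
θ=183°:   branch + wants cross > 0 → take C=(-0.0608,5.5808) (cross=62.836)
θ=183°: ex = (C−B)/|BC| = (0.5620,0.8272); ey = (-0.8272,0.5620)
θ=183°: P = B + 1.91·ex + -1.86·ey = (-1.3826,0.3253)
θ=227°: B = A + 4.00·(cos227°, sin227°) = (-2.7280, -2.9254)
θ=227°: |BD| = 10.1583
θ=227°: circle(B,7.00) ∩ circle(D,9.00): a=3.5041, h=6.0598
θ=227°:   candidates: C₊=(-1.1174,3.8868) cross=61.558; C₋=(2.3728,-7.7194) cross=-61.558
θ=227°:   branch + wants cross > 0 → take C=(-1.1174,3.8868) (cross=61.558)
θ=227°: ex = (C−B)/|BC| = (0.2301,0.9732); ey = (-0.9732,0.2301)
θ=227°: P = B + 1.91·ex + -1.86·ey = (-0.4784,-1.4946)
θ=248°: B = A + 4.00·(cos248°, sin248°) = (-1.4984, -3.7087)
θ=248°: |BD| = 9.2724
θ=248°: circle(B,7.00) ∩ circle(D,9.00): a=2.9107, h=6.3662
θ=248°:   candidates: C₊=(-1.3770,3.2902) cross=59.030; C₋=(3.7156,-8.3793) cross=-59.030
θ=248°:   branch + wants cross > 0 → take C=(-1.3770,3.2902) (cross=59.030)
θ=248°: ex = (C−B)/|BC| = (0.0173,0.9998); ey = (-0.9998,0.0173)
θ=248°: P = B + 1.91·ex + -1.86·ey = (0.3944,-1.8313)

θ=134°: -0.11 2.84
θ=183°: -1.38 0.33
θ=227°: -0.48 -1.49
θ=248°: 0.39 -1.83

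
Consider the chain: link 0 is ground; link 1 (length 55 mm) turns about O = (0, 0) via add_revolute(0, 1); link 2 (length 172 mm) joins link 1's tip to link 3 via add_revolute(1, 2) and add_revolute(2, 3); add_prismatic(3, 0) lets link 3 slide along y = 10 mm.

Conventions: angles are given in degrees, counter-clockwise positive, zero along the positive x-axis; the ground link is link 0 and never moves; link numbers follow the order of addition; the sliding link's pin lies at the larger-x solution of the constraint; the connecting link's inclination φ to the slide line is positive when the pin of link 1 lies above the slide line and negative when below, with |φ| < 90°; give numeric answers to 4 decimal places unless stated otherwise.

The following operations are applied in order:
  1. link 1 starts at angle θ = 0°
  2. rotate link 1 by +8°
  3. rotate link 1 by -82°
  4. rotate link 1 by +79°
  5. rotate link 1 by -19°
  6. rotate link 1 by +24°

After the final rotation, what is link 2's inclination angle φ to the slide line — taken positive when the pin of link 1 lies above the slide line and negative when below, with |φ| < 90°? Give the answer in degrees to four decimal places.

geometry: r = 55 mm, L = 172 mm, e = 10 mm; θ starts at 0°
rotate link 1 by +8°: θ ← 0° +8° = 8°
rotate link 1 by -82°: θ ← 8° -82° = -74°
rotate link 1 by +79°: θ ← -74° +79° = 5°
rotate link 1 by -19°: θ ← 5° -19° = -14°
rotate link 1 by +24°: θ ← -14° +24° = 10°
h = r sin θ − e = 9.550650 − 10 = -0.449350
sin φ = h / L = -0.449350 / 172 = -0.00261250
φ = arcsin(-0.00261250) = -0.149685°

-0.1497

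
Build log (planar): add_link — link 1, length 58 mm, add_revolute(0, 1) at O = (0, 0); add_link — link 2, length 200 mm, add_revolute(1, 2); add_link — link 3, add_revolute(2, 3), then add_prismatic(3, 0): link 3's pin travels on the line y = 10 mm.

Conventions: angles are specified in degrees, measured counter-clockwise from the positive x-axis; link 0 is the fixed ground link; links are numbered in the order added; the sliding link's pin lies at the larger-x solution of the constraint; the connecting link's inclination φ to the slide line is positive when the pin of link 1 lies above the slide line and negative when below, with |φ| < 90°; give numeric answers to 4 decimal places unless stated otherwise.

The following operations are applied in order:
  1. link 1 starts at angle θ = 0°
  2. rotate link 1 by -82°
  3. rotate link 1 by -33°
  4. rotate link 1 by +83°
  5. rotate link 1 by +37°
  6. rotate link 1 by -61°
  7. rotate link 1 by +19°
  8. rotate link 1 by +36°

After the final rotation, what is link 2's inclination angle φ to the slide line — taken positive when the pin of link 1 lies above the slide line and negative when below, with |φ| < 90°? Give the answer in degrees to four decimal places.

geometry: r = 58 mm, L = 200 mm, e = 10 mm; θ starts at 0°
rotate link 1 by -82°: θ ← 0° -82° = -82°
rotate link 1 by -33°: θ ← -82° -33° = -115°
rotate link 1 by +83°: θ ← -115° +83° = -32°
rotate link 1 by +37°: θ ← -32° +37° = 5°
rotate link 1 by -61°: θ ← 5° -61° = -56°
rotate link 1 by +19°: θ ← -56° +19° = -37°
rotate link 1 by +36°: θ ← -37° +36° = -1°
h = r sin θ − e = -1.012240 − 10 = -11.012240
sin φ = h / L = -11.012240 / 200 = -0.05506120
φ = arcsin(-0.05506120) = -3.156371°

-3.1564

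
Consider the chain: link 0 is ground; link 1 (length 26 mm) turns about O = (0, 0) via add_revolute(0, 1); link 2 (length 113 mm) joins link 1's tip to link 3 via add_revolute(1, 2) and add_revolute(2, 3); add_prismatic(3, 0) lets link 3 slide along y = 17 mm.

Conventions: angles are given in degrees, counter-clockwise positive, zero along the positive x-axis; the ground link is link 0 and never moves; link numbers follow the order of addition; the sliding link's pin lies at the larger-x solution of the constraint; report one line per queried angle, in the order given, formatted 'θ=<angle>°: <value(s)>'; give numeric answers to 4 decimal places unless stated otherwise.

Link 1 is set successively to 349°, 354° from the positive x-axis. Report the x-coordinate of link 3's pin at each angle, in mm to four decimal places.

geometry: r = 26 mm, L = 113 mm, e = 17 mm
θ=349°: crank pin P = (r cos θ, r sin θ) = (25.522307, -4.961034)
θ=349°: h = r sin θ − e = -4.961034 − 17 = -21.961034
θ=349°: x = r cos θ + √(L² − h²) = 25.522307 + 110.845446 = 136.367753
θ=354°: crank pin P = (r cos θ, r sin θ) = (25.857569, -2.717740)
θ=354°: h = r sin θ − e = -2.717740 − 17 = -19.717740
θ=354°: x = r cos θ + √(L² − h²) = 25.857569 + 111.266395 = 137.123965

θ=349°: 136.3678
θ=354°: 137.1240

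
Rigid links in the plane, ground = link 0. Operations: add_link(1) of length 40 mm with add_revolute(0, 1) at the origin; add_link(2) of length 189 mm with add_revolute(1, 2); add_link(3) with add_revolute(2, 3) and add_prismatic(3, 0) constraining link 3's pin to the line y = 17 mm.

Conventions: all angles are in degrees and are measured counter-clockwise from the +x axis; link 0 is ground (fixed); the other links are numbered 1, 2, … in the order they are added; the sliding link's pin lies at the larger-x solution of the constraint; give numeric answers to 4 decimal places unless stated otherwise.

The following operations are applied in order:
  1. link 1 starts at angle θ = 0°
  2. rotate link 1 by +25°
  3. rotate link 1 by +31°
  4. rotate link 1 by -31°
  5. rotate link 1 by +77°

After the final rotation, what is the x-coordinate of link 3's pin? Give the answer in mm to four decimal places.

geometry: r = 40 mm, L = 189 mm, e = 17 mm; θ starts at 0°
rotate link 1 by +25°: θ ← 0° +25° = 25°
rotate link 1 by +31°: θ ← 25° +31° = 56°
rotate link 1 by -31°: θ ← 56° -31° = 25°
rotate link 1 by +77°: θ ← 25° +77° = 102°
crank pin P = (r cos θ, r sin θ) = (-8.316468, 39.125904)
h = r sin θ − e = 39.125904 − 17 = 22.125904
x = r cos θ + √(L² − h²) = -8.316468 + 187.700411 = 179.383944

179.3839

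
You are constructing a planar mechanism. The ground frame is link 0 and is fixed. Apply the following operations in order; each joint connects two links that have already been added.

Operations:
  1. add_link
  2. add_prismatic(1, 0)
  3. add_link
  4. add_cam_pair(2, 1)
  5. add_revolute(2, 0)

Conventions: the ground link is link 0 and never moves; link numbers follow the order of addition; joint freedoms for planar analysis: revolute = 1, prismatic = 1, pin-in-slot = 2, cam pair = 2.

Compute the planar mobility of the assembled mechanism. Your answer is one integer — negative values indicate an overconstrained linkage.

ground; <1,0,0>
#1 <2,0,0>
P:1↔0 J1 <2,1,0>
#2 <3,1,0>
C:2↔1 J2 <3,1,1>
R:2↔0 J1 <3,2,1>
3×2 − 2×2 − 1×1 = 1

M = 1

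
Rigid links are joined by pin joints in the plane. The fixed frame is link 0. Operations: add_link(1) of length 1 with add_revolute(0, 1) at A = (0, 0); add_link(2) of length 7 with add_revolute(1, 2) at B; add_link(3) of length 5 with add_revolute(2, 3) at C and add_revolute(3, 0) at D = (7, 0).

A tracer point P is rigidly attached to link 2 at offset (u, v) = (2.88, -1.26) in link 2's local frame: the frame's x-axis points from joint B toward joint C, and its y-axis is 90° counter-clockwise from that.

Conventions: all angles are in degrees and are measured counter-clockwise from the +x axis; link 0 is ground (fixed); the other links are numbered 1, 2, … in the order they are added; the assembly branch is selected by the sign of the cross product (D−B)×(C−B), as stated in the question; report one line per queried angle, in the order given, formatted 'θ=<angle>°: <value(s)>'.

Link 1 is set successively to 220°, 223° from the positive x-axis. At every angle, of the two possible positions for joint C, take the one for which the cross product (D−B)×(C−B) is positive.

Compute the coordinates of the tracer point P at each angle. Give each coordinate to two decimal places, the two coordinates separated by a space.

A=(0,0), D=(7.00,0)
θ=220°: B = A + 1.00·(cos220°, sin220°) = (-0.7660, -0.6428)
θ=220°: |BD| = 7.7926
θ=220°: circle(B,7.00) ∩ circle(D,5.00): a=5.4362, h=4.4099
θ=220°:   candidates: C₊=(4.2879,4.2005) cross=34.365; C₋=(5.0154,-4.5893) cross=-34.365
θ=220°:   branch + wants cross > 0 → take C=(4.2879,4.2005) (cross=34.365)
θ=220°: ex = (C−B)/|BC| = (0.7220,0.6919); ey = (-0.6919,0.7220)
θ=220°: P = B + 2.88·ex + -1.26·ey = (2.1851,0.4402)
θ=223°: B = A + 1.00·(cos223°, sin223°) = (-0.7314, -0.6820)
θ=223°: |BD| = 7.7614
θ=223°: circle(B,7.00) ∩ circle(D,5.00): a=5.4268, h=4.4215
θ=223°:   candidates: C₊=(4.2859,4.1993) cross=34.317; C₋=(5.0630,-4.6096) cross=-34.317
θ=223°:   branch + wants cross > 0 → take C=(4.2859,4.1993) (cross=34.317)
θ=223°: ex = (C−B)/|BC| = (0.7168,0.6973); ey = (-0.6973,0.7168)
θ=223°: P = B + 2.88·ex + -1.26·ey = (2.2115,0.4232)

θ=220°: 2.19 0.44
θ=223°: 2.21 0.42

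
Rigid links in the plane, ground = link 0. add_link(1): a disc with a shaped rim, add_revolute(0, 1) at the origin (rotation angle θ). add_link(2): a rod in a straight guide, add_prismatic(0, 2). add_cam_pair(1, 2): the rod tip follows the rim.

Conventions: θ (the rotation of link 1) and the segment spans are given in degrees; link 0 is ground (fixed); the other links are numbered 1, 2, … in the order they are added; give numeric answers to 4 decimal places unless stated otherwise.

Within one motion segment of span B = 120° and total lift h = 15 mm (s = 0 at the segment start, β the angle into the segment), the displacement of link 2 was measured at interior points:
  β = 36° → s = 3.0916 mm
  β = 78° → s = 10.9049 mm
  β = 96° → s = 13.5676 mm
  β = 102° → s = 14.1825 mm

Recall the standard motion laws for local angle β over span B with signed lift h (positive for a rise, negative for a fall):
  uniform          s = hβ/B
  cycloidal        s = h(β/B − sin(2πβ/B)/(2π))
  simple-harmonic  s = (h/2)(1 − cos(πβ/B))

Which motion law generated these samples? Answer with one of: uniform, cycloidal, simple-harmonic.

candidates at β/B = r: uniform s = h·r (linear in β); cycloidal s = h·(r − sin(2πr)/(2π)); simple-harmonic s = (h/2)(1 − cos(πr))
β=36°: printed 3.0916 | uniform 4.5000, cycloidal 2.2295, simple-harmonic 3.0916
β=78°: printed 10.9049 | uniform 9.7500, cycloidal 11.6814, simple-harmonic 10.9049
β=96°: printed 13.5676 | uniform 12.0000, cycloidal 14.2705, simple-harmonic 13.5676
β=102°: printed 14.1825 | uniform 12.7500, cycloidal 14.6814, simple-harmonic 14.1825
only one law matches every sample → simple-harmonic

simple-harmonic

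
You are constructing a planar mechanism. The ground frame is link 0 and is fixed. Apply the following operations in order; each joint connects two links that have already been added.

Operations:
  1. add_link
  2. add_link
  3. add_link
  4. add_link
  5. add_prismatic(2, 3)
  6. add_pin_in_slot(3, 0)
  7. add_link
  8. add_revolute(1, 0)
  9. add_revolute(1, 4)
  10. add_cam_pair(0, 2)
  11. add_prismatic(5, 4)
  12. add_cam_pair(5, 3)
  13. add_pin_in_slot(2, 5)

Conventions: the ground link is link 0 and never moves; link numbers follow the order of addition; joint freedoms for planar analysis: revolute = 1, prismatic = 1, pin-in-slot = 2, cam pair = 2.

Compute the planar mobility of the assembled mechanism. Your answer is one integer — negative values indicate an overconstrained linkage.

link 0 = ground. State L|J1|J2 = 1|0|0
+link1  2|0|0
+link2  3|0|0
+link3  4|0|0
+link4  5|0|0
P(2,3) f=1→J1  5|1|0
PS(3,0) f=2→J2  5|1|1
+link5  6|1|1
R(1,0) f=1→J1  6|2|1
R(1,4) f=1→J1  6|3|1
C(0,2) f=2→J2  6|3|2
P(5,4) f=1→J1  6|4|2
C(5,3) f=2→J2  6|4|3
PS(2,5) f=2→J2  6|4|4
M = 3(6−1)−2·4−4 = 15−8−4 = 3

M = 3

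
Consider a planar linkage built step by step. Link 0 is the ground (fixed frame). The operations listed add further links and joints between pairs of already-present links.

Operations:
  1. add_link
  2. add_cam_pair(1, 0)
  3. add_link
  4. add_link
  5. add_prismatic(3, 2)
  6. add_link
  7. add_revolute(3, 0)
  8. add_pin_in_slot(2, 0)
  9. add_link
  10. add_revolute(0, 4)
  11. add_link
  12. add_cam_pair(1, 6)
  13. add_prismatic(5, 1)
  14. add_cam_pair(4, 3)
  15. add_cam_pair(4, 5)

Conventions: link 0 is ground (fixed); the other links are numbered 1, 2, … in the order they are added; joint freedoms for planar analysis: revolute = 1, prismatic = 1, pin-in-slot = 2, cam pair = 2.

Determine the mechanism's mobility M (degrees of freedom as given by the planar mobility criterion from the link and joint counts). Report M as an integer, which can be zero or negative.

ground; <1,0,0>
#1 <2,0,0>
C:1↔0 J2 <2,0,1>
#2 <3,0,1>
#3 <4,0,1>
P:3↔2 J1 <4,1,1>
#4 <5,1,1>
R:3↔0 J1 <5,2,1>
PS:2↔0 J2 <5,2,2>
#5 <6,2,2>
R:0↔4 J1 <6,3,2>
#6 <7,3,2>
C:1↔6 J2 <7,3,3>
P:5↔1 J1 <7,4,3>
C:4↔3 J2 <7,4,4>
C:4↔5 J2 <7,4,5>
3×6 − 2×4 − 1×5 = 5

M = 5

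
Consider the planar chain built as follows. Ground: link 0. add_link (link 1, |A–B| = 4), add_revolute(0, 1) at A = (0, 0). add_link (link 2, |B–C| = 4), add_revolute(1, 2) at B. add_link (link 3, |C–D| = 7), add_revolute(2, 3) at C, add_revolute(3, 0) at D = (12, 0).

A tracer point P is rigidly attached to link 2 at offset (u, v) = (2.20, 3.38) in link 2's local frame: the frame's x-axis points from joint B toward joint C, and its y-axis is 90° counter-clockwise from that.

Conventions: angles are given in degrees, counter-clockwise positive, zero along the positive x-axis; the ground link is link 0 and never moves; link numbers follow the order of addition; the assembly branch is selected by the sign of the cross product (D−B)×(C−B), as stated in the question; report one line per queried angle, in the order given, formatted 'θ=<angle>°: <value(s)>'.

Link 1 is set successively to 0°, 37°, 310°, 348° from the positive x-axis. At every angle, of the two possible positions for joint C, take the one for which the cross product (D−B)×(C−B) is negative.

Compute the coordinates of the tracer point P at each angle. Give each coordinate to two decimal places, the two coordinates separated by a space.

A=(0,0), D=(12.00,0)
θ=0°: B = A + 4.00·(cos0°, sin0°) = (4.0000, 0.0000)
θ=0°: |BD| = 8.0000
θ=0°: circle(B,4.00) ∩ circle(D,7.00): a=1.9375, h=3.4994
θ=0°:   candidates: C₊=(5.9375,3.4994) cross=27.996; C₋=(5.9375,-3.4994) cross=-27.996
θ=0°:   branch - wants cross < 0 → take C=(5.9375,-3.4994) (cross=-27.996)
θ=0°: ex = (C−B)/|BC| = (0.4844,-0.8749); ey = (0.8749,0.4844)
θ=0°: P = B + 2.20·ex + 3.38·ey = (8.0227,-0.2875)
θ=37°: B = A + 4.00·(cos37°, sin37°) = (3.1945, 2.4073)
θ=37°: |BD| = 9.1286
θ=37°: circle(B,4.00) ∩ circle(D,7.00): a=2.7568, h=2.8983
θ=37°:   candidates: C₊=(6.6180,4.4760) cross=26.457; C₋=(5.0894,-1.1154) cross=-26.457
θ=37°:   branch - wants cross < 0 → take C=(5.0894,-1.1154) (cross=-26.457)
θ=37°: ex = (C−B)/|BC| = (0.4737,-0.8807); ey = (0.8807,0.4737)
θ=37°: P = B + 2.20·ex + 3.38·ey = (7.2134,2.0710)
θ=310°: B = A + 4.00·(cos310°, sin310°) = (2.5712, -3.0642)
θ=310°: |BD| = 9.9143
θ=310°: circle(B,4.00) ∩ circle(D,7.00): a=3.2929, h=2.2709
θ=310°:   candidates: C₊=(5.0009,0.1133) cross=22.515; C₋=(6.4047,-4.2062) cross=-22.515
θ=310°:   branch - wants cross < 0 → take C=(6.4047,-4.2062) (cross=-22.515)
θ=310°: ex = (C−B)/|BC| = (0.9584,-0.2855); ey = (0.2855,0.9584)
θ=310°: P = B + 2.20·ex + 3.38·ey = (5.6446,-0.4530)
θ=348°: B = A + 4.00·(cos348°, sin348°) = (3.9126, -0.8316)
θ=348°: |BD| = 8.1301
θ=348°: circle(B,4.00) ∩ circle(D,7.00): a=2.0355, h=3.4433
θ=348°:   candidates: C₊=(5.5852,2.8019) cross=27.995; C₋=(6.2897,-4.0487) cross=-27.995
θ=348°:   branch - wants cross < 0 → take C=(6.2897,-4.0487) (cross=-27.995)
θ=348°: ex = (C−B)/|BC| = (0.5943,-0.8043); ey = (0.8043,0.5943)
θ=348°: P = B + 2.20·ex + 3.38·ey = (7.9384,-0.5924)

θ=0°: 8.02 -0.29
θ=37°: 7.21 2.07
θ=310°: 5.64 -0.45
θ=348°: 7.94 -0.59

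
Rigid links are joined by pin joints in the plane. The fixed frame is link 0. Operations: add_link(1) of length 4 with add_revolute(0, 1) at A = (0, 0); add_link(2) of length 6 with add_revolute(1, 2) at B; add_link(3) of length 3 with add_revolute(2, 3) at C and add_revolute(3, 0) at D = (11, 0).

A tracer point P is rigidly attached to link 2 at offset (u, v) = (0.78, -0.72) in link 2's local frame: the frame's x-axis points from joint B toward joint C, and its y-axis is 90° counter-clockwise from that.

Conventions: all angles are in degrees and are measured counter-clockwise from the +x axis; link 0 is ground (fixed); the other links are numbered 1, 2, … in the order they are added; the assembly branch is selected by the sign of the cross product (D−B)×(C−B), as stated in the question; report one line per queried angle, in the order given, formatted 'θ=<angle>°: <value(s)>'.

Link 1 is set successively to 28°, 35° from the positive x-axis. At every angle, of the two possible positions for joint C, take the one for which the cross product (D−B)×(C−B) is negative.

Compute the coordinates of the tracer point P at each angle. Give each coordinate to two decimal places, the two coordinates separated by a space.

A=(0,0), D=(11.00,0)
θ=28°: B = A + 4.00·(cos28°, sin28°) = (3.5318, 1.8779)
θ=28°: |BD| = 7.7007
θ=28°: circle(B,6.00) ∩ circle(D,3.00): a=5.6034, h=2.1451
θ=28°:   candidates: C₊=(9.4892,2.5918) cross=16.519; C₋=(8.4430,-1.5689) cross=-16.519
θ=28°:   branch - wants cross < 0 → take C=(8.4430,-1.5689) (cross=-16.519)
θ=28°: ex = (C−B)/|BC| = (0.8185,-0.5745); ey = (0.5745,0.8185)
θ=28°: P = B + 0.78·ex + -0.72·ey = (3.7566,0.8405)
θ=35°: B = A + 4.00·(cos35°, sin35°) = (3.2766, 2.2943)
θ=35°: |BD| = 8.0570
θ=35°: circle(B,6.00) ∩ circle(D,3.00): a=5.7041, h=1.8611
θ=35°:   candidates: C₊=(9.2745,2.4541) cross=14.995; C₋=(8.2145,-1.1141) cross=-14.995
θ=35°:   branch - wants cross < 0 → take C=(8.2145,-1.1141) (cross=-14.995)
θ=35°: ex = (C−B)/|BC| = (0.8230,-0.5681); ey = (0.5681,0.8230)
θ=35°: P = B + 0.78·ex + -0.72·ey = (3.5095,1.2587)

θ=28°: 3.76 0.84
θ=35°: 3.51 1.26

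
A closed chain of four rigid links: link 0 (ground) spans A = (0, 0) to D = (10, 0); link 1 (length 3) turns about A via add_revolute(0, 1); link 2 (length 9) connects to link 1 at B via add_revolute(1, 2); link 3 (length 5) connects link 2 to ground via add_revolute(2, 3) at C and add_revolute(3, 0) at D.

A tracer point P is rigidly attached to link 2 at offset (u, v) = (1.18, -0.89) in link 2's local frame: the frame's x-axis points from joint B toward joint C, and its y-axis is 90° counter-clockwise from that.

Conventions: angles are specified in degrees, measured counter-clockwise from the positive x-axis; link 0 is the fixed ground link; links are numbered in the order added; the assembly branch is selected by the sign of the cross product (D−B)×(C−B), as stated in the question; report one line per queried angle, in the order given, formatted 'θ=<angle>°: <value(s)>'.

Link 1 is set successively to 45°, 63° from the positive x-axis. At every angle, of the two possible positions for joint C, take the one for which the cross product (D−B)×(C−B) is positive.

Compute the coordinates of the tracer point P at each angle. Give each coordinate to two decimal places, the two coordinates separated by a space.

A=(0,0), D=(10.00,0)
θ=45°: B = A + 3.00·(cos45°, sin45°) = (2.1213, 2.1213)
θ=45°: |BD| = 8.1593
θ=45°: circle(B,9.00) ∩ circle(D,5.00): a=7.5113, h=4.9578
θ=45°:   candidates: C₊=(10.6633,4.9558) cross=40.452; C₋=(8.0853,-4.6189) cross=-40.452
θ=45°:   branch + wants cross > 0 → take C=(10.6633,4.9558) (cross=40.452)
θ=45°: ex = (C−B)/|BC| = (0.9491,0.3149); ey = (-0.3149,0.9491)
θ=45°: P = B + 1.18·ex + -0.89·ey = (3.5216,1.6482)
θ=63°: B = A + 3.00·(cos63°, sin63°) = (1.3620, 2.6730)
θ=63°: |BD| = 9.0422
θ=63°: circle(B,9.00) ∩ circle(D,5.00): a=7.6177, h=4.7928
θ=63°:   candidates: C₊=(10.0560,4.9997) cross=43.337; C₋=(7.2224,-4.1575) cross=-43.337
θ=63°:   branch + wants cross > 0 → take C=(10.0560,4.9997) (cross=43.337)
θ=63°: ex = (C−B)/|BC| = (0.9660,0.2585); ey = (-0.2585,0.9660)
θ=63°: P = B + 1.18·ex + -0.89·ey = (2.7319,2.1183)

θ=45°: 3.52 1.65
θ=63°: 2.73 2.12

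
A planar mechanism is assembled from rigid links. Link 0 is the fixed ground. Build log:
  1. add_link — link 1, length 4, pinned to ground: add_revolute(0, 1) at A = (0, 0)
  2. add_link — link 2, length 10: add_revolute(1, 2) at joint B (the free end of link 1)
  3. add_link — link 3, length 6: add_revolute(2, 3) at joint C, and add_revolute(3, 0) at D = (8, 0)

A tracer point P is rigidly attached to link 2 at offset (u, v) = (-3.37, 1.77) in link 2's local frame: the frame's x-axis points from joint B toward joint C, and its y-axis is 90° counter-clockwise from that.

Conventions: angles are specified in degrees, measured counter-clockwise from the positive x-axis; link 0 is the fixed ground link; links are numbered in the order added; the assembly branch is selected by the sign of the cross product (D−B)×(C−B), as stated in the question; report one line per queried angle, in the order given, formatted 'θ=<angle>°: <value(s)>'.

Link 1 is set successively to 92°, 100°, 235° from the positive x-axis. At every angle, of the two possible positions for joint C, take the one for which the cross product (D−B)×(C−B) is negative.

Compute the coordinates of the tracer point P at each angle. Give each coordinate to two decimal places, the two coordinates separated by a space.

A=(0,0), D=(8.00,0)
θ=92°: B = A + 4.00·(cos92°, sin92°) = (-0.1396, 3.9976)
θ=92°: |BD| = 9.0683
θ=92°: circle(B,10.00) ∩ circle(D,6.00): a=8.0629, h=5.9152
θ=92°:   candidates: C₊=(9.7052,5.7526) cross=53.640; C₋=(4.4900,-4.8662) cross=-53.640
θ=92°:   branch - wants cross < 0 → take C=(4.4900,-4.8662) (cross=-53.640)
θ=92°: ex = (C−B)/|BC| = (0.4630,-0.8864); ey = (0.8864,0.4630)
θ=92°: P = B + -3.37·ex + 1.77·ey = (-0.1309,7.8041)
θ=100°: B = A + 4.00·(cos100°, sin100°) = (-0.6946, 3.9392)
θ=100°: |BD| = 9.5453
θ=100°: circle(B,10.00) ∩ circle(D,6.00): a=8.1251, h=5.8295
θ=100°:   candidates: C₊=(9.1121,5.8960) cross=55.644; C₋=(4.3006,-4.7238) cross=-55.644
θ=100°:   branch - wants cross < 0 → take C=(4.3006,-4.7238) (cross=-55.644)
θ=100°: ex = (C−B)/|BC| = (0.4995,-0.8663); ey = (0.8663,0.4995)
θ=100°: P = B + -3.37·ex + 1.77·ey = (-0.8446,7.7428)
θ=235°: B = A + 4.00·(cos235°, sin235°) = (-2.2943, -3.2766)
θ=235°: |BD| = 10.8032
θ=235°: circle(B,10.00) ∩ circle(D,6.00): a=8.3637, h=5.4817
θ=235°:   candidates: C₊=(4.0128,4.4836) cross=59.220; C₋=(7.3380,-5.9634) cross=-59.220
θ=235°:   branch - wants cross < 0 → take C=(7.3380,-5.9634) (cross=-59.220)
θ=235°: ex = (C−B)/|BC| = (0.9632,-0.2687); ey = (0.2687,0.9632)
θ=235°: P = B + -3.37·ex + 1.77·ey = (-5.0648,-0.6663)

θ=92°: -0.13 7.80
θ=100°: -0.84 7.74
θ=235°: -5.06 -0.67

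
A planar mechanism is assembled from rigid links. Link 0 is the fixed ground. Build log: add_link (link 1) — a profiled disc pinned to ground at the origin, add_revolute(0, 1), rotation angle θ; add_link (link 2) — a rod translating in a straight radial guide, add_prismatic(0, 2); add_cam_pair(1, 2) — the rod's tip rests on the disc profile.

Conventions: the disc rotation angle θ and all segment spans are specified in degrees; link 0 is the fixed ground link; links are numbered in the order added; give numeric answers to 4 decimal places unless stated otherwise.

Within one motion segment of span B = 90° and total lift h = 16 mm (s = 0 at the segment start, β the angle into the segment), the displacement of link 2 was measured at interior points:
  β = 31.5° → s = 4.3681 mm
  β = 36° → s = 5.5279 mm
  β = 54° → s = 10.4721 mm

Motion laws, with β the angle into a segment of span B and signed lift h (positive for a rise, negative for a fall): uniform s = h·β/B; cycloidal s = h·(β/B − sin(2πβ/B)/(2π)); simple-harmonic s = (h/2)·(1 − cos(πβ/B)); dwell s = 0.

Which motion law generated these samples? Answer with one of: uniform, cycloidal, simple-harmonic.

candidates at β/B = r: uniform s = h·r (linear in β); cycloidal s = h·(r − sin(2πr)/(2π)); simple-harmonic s = (h/2)(1 − cos(πr))
β=31.5°: printed 4.3681 | uniform 5.6000, cycloidal 3.5399, simple-harmonic 4.3681
β=36°: printed 5.5279 | uniform 6.4000, cycloidal 4.9032, simple-harmonic 5.5279
β=54°: printed 10.4721 | uniform 9.6000, cycloidal 11.0968, simple-harmonic 10.4721
only one law matches every sample → simple-harmonic

simple-harmonic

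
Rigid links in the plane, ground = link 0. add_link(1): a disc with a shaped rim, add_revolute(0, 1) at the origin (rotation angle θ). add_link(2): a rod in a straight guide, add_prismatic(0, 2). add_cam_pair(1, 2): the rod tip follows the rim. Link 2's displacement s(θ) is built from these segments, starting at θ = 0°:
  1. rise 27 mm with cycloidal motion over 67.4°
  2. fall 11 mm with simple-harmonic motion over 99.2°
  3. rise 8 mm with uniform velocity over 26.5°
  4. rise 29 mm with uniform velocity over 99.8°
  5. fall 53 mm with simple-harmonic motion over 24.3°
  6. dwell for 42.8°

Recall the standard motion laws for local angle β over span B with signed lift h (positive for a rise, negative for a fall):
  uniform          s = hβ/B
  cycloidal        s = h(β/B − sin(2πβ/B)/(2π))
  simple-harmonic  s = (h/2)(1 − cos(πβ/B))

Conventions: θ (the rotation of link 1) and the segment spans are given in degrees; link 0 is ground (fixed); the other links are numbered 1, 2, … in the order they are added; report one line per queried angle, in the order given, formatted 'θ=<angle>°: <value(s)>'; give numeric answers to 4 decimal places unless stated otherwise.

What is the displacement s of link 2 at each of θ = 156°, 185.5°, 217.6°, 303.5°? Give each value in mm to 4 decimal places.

segment 1 (0° to 67.4°, cycloidal, h = 27) is passed completely: s = 0.0000 + (27) = 27.0000
θ = 156° falls in segment 2 (67.4° to 166.6°, simple-harmonic, h = -11): β = 156 − 67.4 = 88.6°, B = 99.2°; Δs = -11/2·(1 − cos(π·0.8931)) = -10.6930; s = 27.0000 − 10.6930 = 16.3070
segment 2 (67.4° to 166.6°, simple-harmonic, h = -11) is passed completely: s = 27.0000 + (-11) = 16.0000
θ = 185.5° falls in segment 3 (166.6° to 193.1°, uniform, h = 8): β = 185.5 − 166.6 = 18.9°, B = 26.5°; Δs = 8·18.9/26.5 = 5.7057; s = 16.0000 + 5.7057 = 21.7057
segment 3 (166.6° to 193.1°, uniform, h = 8) is passed completely: s = 16.0000 + (8) = 24.0000
θ = 217.6° falls in segment 4 (193.1° to 292.9°, uniform, h = 29): β = 217.6 − 193.1 = 24.5°, B = 99.8°; Δs = 29·24.5/99.8 = 7.1192; s = 24.0000 + 7.1192 = 31.1192
segment 4 (193.1° to 292.9°, uniform, h = 29) is passed completely: s = 24.0000 + (29) = 53.0000
θ = 303.5° falls in segment 5 (292.9° to 317.2°, simple-harmonic, h = -53): β = 303.5 − 292.9 = 10.6°, B = 24.3°; Δs = -53/2·(1 − cos(π·0.4362)) = -21.2251; s = 53.0000 − 21.2251 = 31.7749

θ=156°: 16.3070
θ=185.5°: 21.7057
θ=217.6°: 31.1192
θ=303.5°: 31.7749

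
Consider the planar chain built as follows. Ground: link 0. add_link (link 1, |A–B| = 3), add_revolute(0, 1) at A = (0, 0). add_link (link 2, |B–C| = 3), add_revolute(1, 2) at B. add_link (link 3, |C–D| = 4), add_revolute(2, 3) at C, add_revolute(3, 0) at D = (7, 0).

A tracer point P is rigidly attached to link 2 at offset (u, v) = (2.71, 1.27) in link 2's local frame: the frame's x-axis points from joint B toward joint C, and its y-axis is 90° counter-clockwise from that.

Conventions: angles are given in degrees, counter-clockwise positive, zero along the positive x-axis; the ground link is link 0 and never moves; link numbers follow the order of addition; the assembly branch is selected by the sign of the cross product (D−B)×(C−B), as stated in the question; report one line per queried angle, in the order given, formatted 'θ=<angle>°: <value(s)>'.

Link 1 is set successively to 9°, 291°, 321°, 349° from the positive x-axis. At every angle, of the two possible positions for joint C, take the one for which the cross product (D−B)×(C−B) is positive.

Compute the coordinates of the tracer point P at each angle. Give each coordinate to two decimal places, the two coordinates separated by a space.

A=(0,0), D=(7.00,0)
θ=9°: B = A + 3.00·(cos9°, sin9°) = (2.9631, 0.4693)
θ=9°: |BD| = 4.0641
θ=9°: circle(B,3.00) ∩ circle(D,4.00): a=1.1709, h=2.7621
θ=9°:   candidates: C₊=(4.4450,3.0777) cross=11.225; C₋=(3.8071,-2.4095) cross=-11.225
θ=9°:   branch + wants cross > 0 → take C=(4.4450,3.0777) (cross=11.225)
θ=9°: ex = (C−B)/|BC| = (0.4940,0.8695); ey = (-0.8695,0.4940)
θ=9°: P = B + 2.71·ex + 1.27·ey = (3.1976,3.4529)
θ=291°: B = A + 3.00·(cos291°, sin291°) = (1.0751, -2.8007)
θ=291°: |BD| = 6.5535
θ=291°: circle(B,3.00) ∩ circle(D,4.00): a=2.7427, h=1.2156
θ=291°:   candidates: C₊=(3.0352,-0.5296) cross=7.966; C₋=(4.0742,-2.7276) cross=-7.966
θ=291°:   branch + wants cross > 0 → take C=(3.0352,-0.5296) (cross=7.966)
θ=291°: ex = (C−B)/|BC| = (0.6534,0.7570); ey = (-0.7570,0.6534)
θ=291°: P = B + 2.71·ex + 1.27·ey = (1.8843,0.0806)
θ=321°: B = A + 3.00·(cos321°, sin321°) = (2.3314, -1.8880)
θ=321°: |BD| = 5.0359
θ=321°: circle(B,3.00) ∩ circle(D,4.00): a=1.8229, h=2.3826
θ=321°:   candidates: C₊=(3.1281,1.0043) cross=11.999; C₋=(4.9147,-3.4134) cross=-11.999
θ=321°:   branch + wants cross > 0 → take C=(3.1281,1.0043) (cross=11.999)
θ=321°: ex = (C−B)/|BC| = (0.2656,0.9641); ey = (-0.9641,0.2656)
θ=321°: P = B + 2.71·ex + 1.27·ey = (1.8267,1.0620)
θ=349°: B = A + 3.00·(cos349°, sin349°) = (2.9449, -0.5724)
θ=349°: |BD| = 4.0953
θ=349°: circle(B,3.00) ∩ circle(D,4.00): a=1.1930, h=2.7526
θ=349°:   candidates: C₊=(3.7415,2.3199) cross=11.273; C₋=(4.5109,-3.1312) cross=-11.273
θ=349°:   branch + wants cross > 0 → take C=(3.7415,2.3199) (cross=11.273)
θ=349°: ex = (C−B)/|BC| = (0.2655,0.9641); ey = (-0.9641,0.2655)
θ=349°: P = B + 2.71·ex + 1.27·ey = (2.4400,2.3775)

θ=9°: 3.20 3.45
θ=291°: 1.88 0.08
θ=321°: 1.83 1.06
θ=349°: 2.44 2.38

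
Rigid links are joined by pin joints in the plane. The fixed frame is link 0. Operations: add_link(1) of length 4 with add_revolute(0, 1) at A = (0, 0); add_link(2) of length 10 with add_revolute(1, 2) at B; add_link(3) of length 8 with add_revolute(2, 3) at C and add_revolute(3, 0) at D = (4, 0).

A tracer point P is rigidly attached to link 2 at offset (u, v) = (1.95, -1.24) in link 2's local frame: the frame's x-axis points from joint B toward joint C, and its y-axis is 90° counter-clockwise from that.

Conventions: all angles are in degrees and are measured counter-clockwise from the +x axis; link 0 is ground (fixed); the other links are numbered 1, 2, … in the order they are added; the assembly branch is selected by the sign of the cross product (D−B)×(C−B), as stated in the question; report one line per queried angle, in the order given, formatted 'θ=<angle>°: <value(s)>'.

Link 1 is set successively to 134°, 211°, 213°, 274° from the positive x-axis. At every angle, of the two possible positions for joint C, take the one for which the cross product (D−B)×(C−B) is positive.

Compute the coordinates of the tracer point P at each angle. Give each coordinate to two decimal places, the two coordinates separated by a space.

A=(0,0), D=(4.00,0)
θ=134°: B = A + 4.00·(cos134°, sin134°) = (-2.7786, 2.8774)
θ=134°: |BD| = 7.3640
θ=134°: circle(B,10.00) ∩ circle(D,8.00): a=6.1263, h=7.9037
θ=134°:   candidates: C₊=(5.9489,7.7590) cross=58.203; C₋=(-0.2275,-6.7918) cross=-58.203
θ=134°:   branch + wants cross > 0 → take C=(5.9489,7.7590) (cross=58.203)
θ=134°: ex = (C−B)/|BC| = (0.8728,0.4882); ey = (-0.4882,0.8728)
θ=134°: P = B + 1.95·ex + -1.24·ey = (-0.4714,2.7471)
θ=211°: B = A + 4.00·(cos211°, sin211°) = (-3.4287, -2.0602)
θ=211°: |BD| = 7.7090
θ=211°: circle(B,10.00) ∩ circle(D,8.00): a=6.1894, h=7.8543
θ=211°:   candidates: C₊=(0.4367,7.1626) cross=60.550; C₋=(4.6346,-7.9748) cross=-60.550
θ=211°:   branch + wants cross > 0 → take C=(0.4367,7.1626) (cross=60.550)
θ=211°: ex = (C−B)/|BC| = (0.3865,0.9223); ey = (-0.9223,0.3865)
θ=211°: P = B + 1.95·ex + -1.24·ey = (-1.5313,-0.7410)
θ=213°: B = A + 4.00·(cos213°, sin213°) = (-3.3547, -2.1786)
θ=213°: |BD| = 7.6706
θ=213°: circle(B,10.00) ∩ circle(D,8.00): a=6.1819, h=7.8603
θ=213°:   candidates: C₊=(0.3402,7.1138) cross=60.293; C₋=(4.8051,-7.9594) cross=-60.293
θ=213°:   branch + wants cross > 0 → take C=(0.3402,7.1138) (cross=60.293)
θ=213°: ex = (C−B)/|BC| = (0.3695,0.9292); ey = (-0.9292,0.3695)
θ=213°: P = B + 1.95·ex + -1.24·ey = (-1.4819,-0.8247)
θ=274°: B = A + 4.00·(cos274°, sin274°) = (0.2790, -3.9903)
θ=274°: |BD| = 5.4560
θ=274°: circle(B,10.00) ∩ circle(D,8.00): a=6.0271, h=7.9796
θ=274°:   candidates: C₊=(-1.4464,5.8598) cross=43.537; C₋=(10.2254,-5.0244) cross=-43.537
θ=274°:   branch + wants cross > 0 → take C=(-1.4464,5.8598) (cross=43.537)
θ=274°: ex = (C−B)/|BC| = (-0.1725,0.9850); ey = (-0.9850,-0.1725)
θ=274°: P = B + 1.95·ex + -1.24·ey = (1.1640,-1.8556)

θ=134°: -0.47 2.75
θ=211°: -1.53 -0.74
θ=213°: -1.48 -0.82
θ=274°: 1.16 -1.86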